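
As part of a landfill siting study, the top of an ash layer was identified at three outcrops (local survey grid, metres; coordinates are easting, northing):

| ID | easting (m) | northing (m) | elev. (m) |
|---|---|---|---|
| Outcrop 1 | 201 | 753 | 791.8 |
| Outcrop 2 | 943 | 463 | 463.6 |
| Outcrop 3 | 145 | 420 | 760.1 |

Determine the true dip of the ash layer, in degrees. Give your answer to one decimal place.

22.4°

Let the plane be z = a·easting + b·northing + c.
Outcrop 2−Outcrop 1: 742a − 290b = −328.2;  Outcrop 3−Outcrop 1: −56a − 333b = −31.7.
Solving gives a = −0.38013, b = 0.15912.
Gradient magnitude |∇z| = √(a² + b²) = √(0.14450 + 0.02532) = 0.41209.
True dip = arctan(0.41209) = 22.4°, dipping toward ESE (azimuth ≈ 113°).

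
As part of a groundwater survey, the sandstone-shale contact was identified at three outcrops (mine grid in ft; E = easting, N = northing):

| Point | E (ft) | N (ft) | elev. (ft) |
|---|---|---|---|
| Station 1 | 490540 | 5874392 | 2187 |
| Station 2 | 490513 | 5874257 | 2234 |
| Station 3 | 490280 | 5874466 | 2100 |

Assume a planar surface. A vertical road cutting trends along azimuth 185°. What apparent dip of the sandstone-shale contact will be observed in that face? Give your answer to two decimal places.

20.40°

Two edge vectors: Station 1→Station 2 = (-27, -135, 47), Station 1→Station 3 = (-260, 74, -87).
Normal n = (Station 1→Station 2) × (Station 1→Station 3) = (8267, -14569, -37098).
So ∂z/∂E = −n_x/n_z = 0.22284 and ∂z/∂N = −n_y/n_z = −0.39272.
Unit vector along 185° is (sin 185°, cos 185°) = (-0.0872, -0.9962).
Slope in that direction = a·(-0.0872) + b·(-0.9962) = 0.37180.
Apparent dip = arctan|0.37180| = 20.40° (true dip is 24.3°, so apparent ≤ true as expected).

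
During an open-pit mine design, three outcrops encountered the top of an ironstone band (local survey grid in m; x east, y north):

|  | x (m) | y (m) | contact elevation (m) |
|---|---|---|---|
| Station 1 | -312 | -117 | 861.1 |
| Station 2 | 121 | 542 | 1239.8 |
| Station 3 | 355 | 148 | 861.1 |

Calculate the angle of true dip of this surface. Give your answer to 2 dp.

39.92°

Let the plane be z = a·x + b·y + c.
Station 2−Station 1: 433a + 659b = 378.7;  Station 3−Station 1: 667a + 265b = 0.
Solving gives a = −0.30897, b = 0.77767.
Gradient magnitude |∇z| = √(a² + b²) = √(0.09546 + 0.60477) = 0.83680.
True dip = arctan(0.83680) = 39.92°, dipping toward SSE (azimuth ≈ 158°).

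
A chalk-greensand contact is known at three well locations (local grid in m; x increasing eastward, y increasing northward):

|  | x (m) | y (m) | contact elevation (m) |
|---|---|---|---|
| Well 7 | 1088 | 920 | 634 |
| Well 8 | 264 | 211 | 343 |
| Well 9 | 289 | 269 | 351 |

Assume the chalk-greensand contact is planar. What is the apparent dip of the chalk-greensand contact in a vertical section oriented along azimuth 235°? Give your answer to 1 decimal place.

16.3°

Two edge vectors: Well 7→Well 8 = (-824, -709, -291), Well 7→Well 9 = (-799, -651, -283).
Normal n = (Well 7→Well 8) × (Well 7→Well 9) = (11206, -683, -30067).
So ∂z/∂x = −n_x/n_z = 0.37270 and ∂z/∂y = −n_y/n_z = −0.02272.
Unit vector along 235° is (sin 235°, cos 235°) = (-0.8192, -0.5736).
Slope in that direction = a·(-0.8192) + b·(-0.5736) = −0.29227.
Apparent dip = arctan|0.29227| = 16.3° (true dip is 20.5°, so apparent ≤ true as expected).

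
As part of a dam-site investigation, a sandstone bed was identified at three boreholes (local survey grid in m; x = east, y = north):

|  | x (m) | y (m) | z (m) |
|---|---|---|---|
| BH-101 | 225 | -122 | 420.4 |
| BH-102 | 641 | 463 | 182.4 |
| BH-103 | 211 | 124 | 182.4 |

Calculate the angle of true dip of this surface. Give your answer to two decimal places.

49.70°

Let the plane be z = a·x + b·y + c.
BH-102−BH-101: 416a + 585b = −238;  BH-103−BH-101: −14a + 246b = −238.
Solving gives a = 0.72998, b = −0.92594.
Gradient magnitude |∇z| = √(a² + b²) = √(0.53287 + 0.85736) = 1.17908.
True dip = arctan(1.17908) = 49.70°, dipping toward NW (azimuth ≈ 322°).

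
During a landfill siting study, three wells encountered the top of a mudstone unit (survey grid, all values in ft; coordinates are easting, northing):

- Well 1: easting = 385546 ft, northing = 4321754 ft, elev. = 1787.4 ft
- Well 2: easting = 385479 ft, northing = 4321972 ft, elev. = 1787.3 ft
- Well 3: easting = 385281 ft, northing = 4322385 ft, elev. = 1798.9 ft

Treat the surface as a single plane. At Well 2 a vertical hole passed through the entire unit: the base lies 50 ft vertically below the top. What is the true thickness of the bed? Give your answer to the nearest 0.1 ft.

49.3 ft

Let the plane be z = a·easting + b·northing + c.
Well 2−Well 1: −67a + 218b = −0.1;  Well 3−Well 1: −265a + 631b = 11.5.
Solving gives a = −0.16589, b = −0.05144.
|∇z| = √(a²+b²) = 0.17368, so dip δ = arctan(0.17368) = 9.85°.
True thickness = vertical thickness × cos δ = 50 × cos 9.85° = 49.3 ft.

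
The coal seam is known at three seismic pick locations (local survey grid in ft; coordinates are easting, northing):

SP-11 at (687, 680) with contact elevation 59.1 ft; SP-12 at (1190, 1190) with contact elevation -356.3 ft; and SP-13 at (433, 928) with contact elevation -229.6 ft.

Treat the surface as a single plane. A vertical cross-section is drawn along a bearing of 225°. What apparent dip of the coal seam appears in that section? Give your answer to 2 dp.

Two edge vectors: SP-11→SP-12 = (503, 510, -415.4), SP-11→SP-13 = (-254, 248, -288.7).
Normal n = (SP-11→SP-12) × (SP-11→SP-13) = (-44217.8, 250727.7, 254284).
So ∂z/∂easting = −n_x/n_z = 0.17389 and ∂z/∂northing = −n_y/n_z = −0.98601.
Unit vector along 225° is (sin 225°, cos 225°) = (-0.7071, -0.7071).
Slope in that direction = a·(-0.7071) + b·(-0.7071) = 0.57426.
Apparent dip = arctan|0.57426| = 29.87° (true dip is 45.0°, so apparent ≤ true as expected).

29.87°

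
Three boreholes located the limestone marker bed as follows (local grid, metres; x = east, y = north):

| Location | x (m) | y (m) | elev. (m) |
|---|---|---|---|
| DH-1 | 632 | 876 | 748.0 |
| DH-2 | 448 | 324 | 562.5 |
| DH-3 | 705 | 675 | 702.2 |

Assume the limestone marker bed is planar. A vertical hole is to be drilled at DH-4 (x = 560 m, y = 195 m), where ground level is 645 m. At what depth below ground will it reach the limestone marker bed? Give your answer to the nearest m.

Let the plane be z = a·x + b·y + c.
DH-2−DH-1: −184a − 552b = −185.5;  DH-3−DH-1: 73a − 201b = −45.8.
Solving gives a = 0.15533, b = 0.28427.
Then c = 748 − a·632 − b·876 = 400.81.
At (560, 195): z_contact = 87.0 + 55.4 + 400.81 = 543.2 m.
Depth below ground = 645 − 543.2 = 102 m.

102 m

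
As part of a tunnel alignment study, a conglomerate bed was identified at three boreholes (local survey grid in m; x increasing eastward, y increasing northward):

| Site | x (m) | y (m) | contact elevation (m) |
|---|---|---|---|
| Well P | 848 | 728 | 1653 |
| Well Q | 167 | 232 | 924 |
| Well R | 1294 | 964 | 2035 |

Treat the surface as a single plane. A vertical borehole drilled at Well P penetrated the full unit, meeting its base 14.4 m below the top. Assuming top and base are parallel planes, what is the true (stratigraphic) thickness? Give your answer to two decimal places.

9.63 m

Let the plane be z = a·x + b·y + c.
Well Q−Well P: −681a − 496b = −729;  Well R−Well P: 446a + 236b = 382.
Solving gives a = 0.28807, b = 1.07425.
|∇z| = √(a²+b²) = 1.11220, so dip δ = arctan(1.11220) = 48.04°.
True thickness = vertical thickness × cos δ = 14.4 × cos 48.04° = 9.63 m.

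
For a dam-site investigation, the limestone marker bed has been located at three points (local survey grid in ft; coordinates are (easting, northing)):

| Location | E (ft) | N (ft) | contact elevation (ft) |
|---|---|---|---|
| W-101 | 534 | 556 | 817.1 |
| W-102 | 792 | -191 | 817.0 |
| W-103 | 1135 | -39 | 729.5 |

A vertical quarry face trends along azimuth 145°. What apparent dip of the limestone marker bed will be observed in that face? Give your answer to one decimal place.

3.7°

Let the plane be z = a·E + b·N + c.
W-102−W-101: 258a − 747b = −0.1;  W-103−W-101: 601a − 595b = −87.6.
Solving gives a = −0.22129, b = −0.07630.
Unit vector along 145° is (sin 145°, cos 145°) = (0.5736, -0.8192).
Slope in that direction = a·(0.5736) + b·(-0.8192) = −0.06443.
Apparent dip = arctan|0.06443| = 3.7° (true dip is 13.2°, so apparent ≤ true as expected).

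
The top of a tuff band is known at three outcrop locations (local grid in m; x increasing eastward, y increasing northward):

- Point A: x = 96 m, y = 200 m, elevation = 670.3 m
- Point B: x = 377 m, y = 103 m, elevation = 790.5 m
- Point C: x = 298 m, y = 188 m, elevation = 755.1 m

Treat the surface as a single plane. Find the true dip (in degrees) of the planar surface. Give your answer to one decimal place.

22.7°

Let the plane be z = a·x + b·y + c.
Point B−Point A: 281a − 97b = 120.2;  Point C−Point A: 202a − 12b = 84.8.
Solving gives a = 0.41815, b = −0.02784.
Gradient magnitude |∇z| = √(a² + b²) = √(0.17485 + 0.00077) = 0.41907.
True dip = arctan(0.41907) = 22.7°, dipping toward W (azimuth ≈ 274°).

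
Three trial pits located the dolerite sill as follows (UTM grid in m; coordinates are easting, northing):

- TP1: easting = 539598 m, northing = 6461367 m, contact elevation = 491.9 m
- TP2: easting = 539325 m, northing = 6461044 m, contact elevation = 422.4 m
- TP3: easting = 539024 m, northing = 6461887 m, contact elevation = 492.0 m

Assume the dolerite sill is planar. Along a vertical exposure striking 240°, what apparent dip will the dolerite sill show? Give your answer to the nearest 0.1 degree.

8.9°

Two edge vectors: TP1→TP2 = (-273, -323, -69.5), TP1→TP3 = (-574, 520, 0.1).
Normal n = (TP1→TP2) × (TP1→TP3) = (36107.7, 39920.3, -327362).
So ∂z/∂easting = −n_x/n_z = 0.11030 and ∂z/∂northing = −n_y/n_z = 0.12195.
Unit vector along 240° is (sin 240°, cos 240°) = (-0.8660, -0.5000).
Slope in that direction = a·(-0.8660) + b·(-0.5000) = −0.15649.
Apparent dip = arctan|0.15649| = 8.9° (true dip is 9.3°, so apparent ≤ true as expected).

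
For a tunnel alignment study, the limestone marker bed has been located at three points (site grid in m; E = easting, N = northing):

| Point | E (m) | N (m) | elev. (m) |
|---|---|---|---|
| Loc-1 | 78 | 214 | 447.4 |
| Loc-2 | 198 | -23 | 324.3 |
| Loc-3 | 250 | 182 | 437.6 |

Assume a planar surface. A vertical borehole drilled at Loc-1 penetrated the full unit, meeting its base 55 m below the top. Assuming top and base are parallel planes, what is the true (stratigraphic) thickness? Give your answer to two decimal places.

48.33 m

Two edge vectors: Loc-1→Loc-2 = (120, -237, -123.1), Loc-1→Loc-3 = (172, -32, -9.8).
Normal n = (Loc-1→Loc-2) × (Loc-1→Loc-3) = (-1616.6, -19997.2, 36924).
So ∂z/∂E = −n_x/n_z = 0.04378 and ∂z/∂N = −n_y/n_z = 0.54158.
|∇z| = √(a²+b²) = 0.54334, so dip δ = arctan(0.54334) = 28.52°.
True thickness = vertical thickness × cos δ = 55 × cos 28.52° = 48.33 m.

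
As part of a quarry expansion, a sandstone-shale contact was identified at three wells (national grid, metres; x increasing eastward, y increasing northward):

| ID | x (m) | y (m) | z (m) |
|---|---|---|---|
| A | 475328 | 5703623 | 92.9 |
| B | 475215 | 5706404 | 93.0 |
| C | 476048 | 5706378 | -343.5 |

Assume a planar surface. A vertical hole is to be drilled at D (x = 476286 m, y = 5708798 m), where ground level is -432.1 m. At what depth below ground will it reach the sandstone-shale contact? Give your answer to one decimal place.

87.8 m

Let the plane be z = a·x + b·y + c.
B−A: −113a + 2781b = 0.1;  C−A: 720a + 2755b = −436.4.
Solving gives a = −0.524673901, b = −0.021283046.
Then c = 92.9 − a·475328 − b·5703623 = 370875.57.
At (476286, 5708798): z_contact = −249894.83 − 121500.61 + 370875.57 = -519.88 m.
Depth below ground = -432.1 − (-519.88) = 87.8 m.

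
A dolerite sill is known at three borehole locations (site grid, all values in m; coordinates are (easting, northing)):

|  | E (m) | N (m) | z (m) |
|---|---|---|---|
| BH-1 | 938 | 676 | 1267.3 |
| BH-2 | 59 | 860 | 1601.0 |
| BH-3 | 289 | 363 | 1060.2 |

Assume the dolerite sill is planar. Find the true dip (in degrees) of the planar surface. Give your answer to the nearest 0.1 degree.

Let the plane be z = a·E + b·N + c.
BH-2−BH-1: −879a + 184b = 333.7;  BH-3−BH-1: −649a − 313b = −207.1.
Solving gives a = −0.16815, b = 1.01031.
Gradient magnitude |∇z| = √(a² + b²) = √(0.02827 + 1.02073) = 1.02421.
True dip = arctan(1.02421) = 45.7°, dipping toward S (azimuth ≈ 171°).

45.7°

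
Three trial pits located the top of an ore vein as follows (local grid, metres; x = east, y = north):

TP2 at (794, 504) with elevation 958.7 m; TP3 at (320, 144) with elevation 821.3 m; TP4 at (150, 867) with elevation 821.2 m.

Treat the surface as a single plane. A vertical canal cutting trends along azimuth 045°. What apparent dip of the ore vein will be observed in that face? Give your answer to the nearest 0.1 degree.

12.1°

Let the plane be z = a·x + b·y + c.
TP3−TP2: −474a − 360b = −137.4;  TP4−TP2: −644a + 363b = −137.5.
Solving gives a = 0.24604, b = 0.05771.
Unit vector along 045° is (sin 45°, cos 45°) = (0.7071, 0.7071).
Slope in that direction = a·(0.7071) + b·(0.7071) = 0.21479.
Apparent dip = arctan|0.21479| = 12.1° (true dip is 14.2°, so apparent ≤ true as expected).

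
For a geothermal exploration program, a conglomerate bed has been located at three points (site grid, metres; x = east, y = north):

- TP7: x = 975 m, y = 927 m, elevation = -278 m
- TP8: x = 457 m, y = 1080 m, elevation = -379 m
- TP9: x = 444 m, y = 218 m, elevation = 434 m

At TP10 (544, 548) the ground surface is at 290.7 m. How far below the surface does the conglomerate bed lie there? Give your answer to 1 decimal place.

175.8 m

Two edge vectors: TP7→TP8 = (-518, 153, -101), TP7→TP9 = (-531, -709, 712).
Normal n = (TP7→TP8) × (TP7→TP9) = (37327, 422447, 448505).
So ∂z/∂x = −n_x/n_z = −0.083225 and ∂z/∂y = −n_y/n_z = −0.941900.
Intercept c from TP7: -278 + 81.14 + 873.14 = 676.29.
At (544, 548): z_contact = −45.27 − 516.16 + 676.29 = 114.85 m.
Depth below ground = 290.7 − 114.85 = 175.8 m.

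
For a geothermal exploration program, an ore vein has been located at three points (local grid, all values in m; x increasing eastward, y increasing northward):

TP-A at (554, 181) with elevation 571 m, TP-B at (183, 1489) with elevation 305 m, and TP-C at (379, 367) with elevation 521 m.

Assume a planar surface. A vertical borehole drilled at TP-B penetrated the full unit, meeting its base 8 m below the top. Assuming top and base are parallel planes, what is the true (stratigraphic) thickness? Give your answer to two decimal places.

Let the plane be z = a·x + b·y + c.
TP-B−TP-A: −371a + 1308b = −266;  TP-C−TP-A: −175a + 186b = −50.
Solving gives a = 0.09959, b = −0.17512.
|∇z| = √(a²+b²) = 0.20145, so dip δ = arctan(0.20145) = 11.39°.
True thickness = vertical thickness × cos δ = 8 × cos 11.39° = 7.84 m.

7.84 m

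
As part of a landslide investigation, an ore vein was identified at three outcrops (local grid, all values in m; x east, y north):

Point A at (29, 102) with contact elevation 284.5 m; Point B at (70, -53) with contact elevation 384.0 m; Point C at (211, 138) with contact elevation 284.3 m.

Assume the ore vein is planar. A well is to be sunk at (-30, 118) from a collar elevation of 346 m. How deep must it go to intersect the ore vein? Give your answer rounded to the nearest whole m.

Two edge vectors: Point A→Point B = (41, -155, 99.5), Point A→Point C = (182, 36, -0.2).
Normal n = (Point A→Point B) × (Point A→Point C) = (-3551, 18117.2, 29686).
So ∂z/∂x = −n_x/n_z = 0.11962 and ∂z/∂y = −n_y/n_z = −0.61029.
Intercept c from Point A: 284.5 − 3.47 + 62.25 = 343.28.
At (-30, 118): z_contact = −3.6 − 72.0 + 343.28 = 267.7 m.
Depth below ground = 346 − 267.7 = 78 m.

78 m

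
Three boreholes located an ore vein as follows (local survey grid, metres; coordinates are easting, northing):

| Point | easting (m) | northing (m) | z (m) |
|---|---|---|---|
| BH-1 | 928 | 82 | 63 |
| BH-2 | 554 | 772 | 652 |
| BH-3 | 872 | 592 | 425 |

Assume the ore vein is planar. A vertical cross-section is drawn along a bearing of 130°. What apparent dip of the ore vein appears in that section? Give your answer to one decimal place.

Let the plane be z = a·easting + b·northing + c.
BH-2−BH-1: −374a + 690b = 589;  BH-3−BH-1: −56a + 510b = 362.
Solving gives a = −0.33274, b = 0.67327.
Unit vector along 130° is (sin 130°, cos 130°) = (0.7660, -0.6428).
Slope in that direction = a·(0.7660) + b·(-0.6428) = −0.68766.
Apparent dip = arctan|0.68766| = 34.5° (true dip is 36.9°, so apparent ≤ true as expected).

34.5°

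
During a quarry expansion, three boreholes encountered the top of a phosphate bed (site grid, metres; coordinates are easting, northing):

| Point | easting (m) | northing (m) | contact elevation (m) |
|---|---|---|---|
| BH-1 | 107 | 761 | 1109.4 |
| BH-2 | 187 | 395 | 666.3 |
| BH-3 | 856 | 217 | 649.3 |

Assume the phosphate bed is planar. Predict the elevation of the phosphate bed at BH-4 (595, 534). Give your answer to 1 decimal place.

972.7 m

Two edge vectors: BH-1→BH-2 = (80, -366, -443.1), BH-1→BH-3 = (749, -544, -460.1).
Normal n = (BH-1→BH-2) × (BH-1→BH-3) = (-72649.8, -295073.9, 230614).
So ∂z/∂easting = −n_x/n_z = 0.31503 and ∂z/∂northing = −n_y/n_z = 1.27951.
Intercept c from BH-1: 1109.4 − 33.71 − 973.71 = 101.98.
At (595, 534): z = 187.4 + 683.3 + 101.98 = 972.7 m.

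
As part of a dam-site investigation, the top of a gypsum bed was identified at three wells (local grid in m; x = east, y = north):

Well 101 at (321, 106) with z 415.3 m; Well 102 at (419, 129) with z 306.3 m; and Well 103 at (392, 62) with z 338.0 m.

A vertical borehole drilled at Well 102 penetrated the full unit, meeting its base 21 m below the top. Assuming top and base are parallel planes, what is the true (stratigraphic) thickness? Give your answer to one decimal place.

14.1 m

Two edge vectors: Well 101→Well 102 = (98, 23, -109), Well 101→Well 103 = (71, -44, -77.3).
Normal n = (Well 101→Well 102) × (Well 101→Well 103) = (-6573.9, -163.6, -5945).
So ∂z/∂x = −n_x/n_z = −1.10579 and ∂z/∂y = −n_y/n_z = −0.02752.
|∇z| = √(a²+b²) = 1.10613, so dip δ = arctan(1.10613) = 47.88°.
True thickness = vertical thickness × cos δ = 21 × cos 47.88° = 14.1 m.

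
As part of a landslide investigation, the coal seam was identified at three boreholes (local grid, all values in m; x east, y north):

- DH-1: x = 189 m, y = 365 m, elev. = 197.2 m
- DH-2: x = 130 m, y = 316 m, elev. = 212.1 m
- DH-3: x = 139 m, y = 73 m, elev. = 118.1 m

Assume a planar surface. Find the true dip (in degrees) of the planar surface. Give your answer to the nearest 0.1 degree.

Let the plane be z = a·x + b·y + c.
DH-2−DH-1: −59a − 49b = 14.9;  DH-3−DH-1: −50a − 292b = −79.1.
Solving gives a = −0.55669, b = 0.36621.
Gradient magnitude |∇z| = √(a² + b²) = √(0.30990 + 0.13411) = 0.66634.
True dip = arctan(0.66634) = 33.7°, dipping toward ESE (azimuth ≈ 123°).

33.7°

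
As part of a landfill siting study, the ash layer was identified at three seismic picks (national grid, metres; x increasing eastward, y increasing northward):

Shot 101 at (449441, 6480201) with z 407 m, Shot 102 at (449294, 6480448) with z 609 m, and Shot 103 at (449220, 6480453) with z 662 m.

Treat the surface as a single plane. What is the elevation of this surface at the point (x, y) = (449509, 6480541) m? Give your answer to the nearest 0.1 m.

498.9 m

Let the plane be z = a·x + b·y + c.
Shot 102−Shot 101: −147a + 247b = 202;  Shot 103−Shot 101: −221a + 252b = 255.
Solving gives a = −0.688650744, b = 0.407968990.
Then c = 407 − a·449441 − b·6480201 = −2333806.18.
At (449509, 6480541): z = −309554.7 + 2643859.8 − 2333806.18 = 498.9 m.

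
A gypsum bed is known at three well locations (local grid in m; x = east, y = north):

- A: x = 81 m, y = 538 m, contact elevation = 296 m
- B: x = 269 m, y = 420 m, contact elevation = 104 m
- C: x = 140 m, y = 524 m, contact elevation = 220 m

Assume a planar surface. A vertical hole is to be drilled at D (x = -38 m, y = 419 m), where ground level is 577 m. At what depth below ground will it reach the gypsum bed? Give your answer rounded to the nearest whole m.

27 m

Two edge vectors: A→B = (188, -118, -192), A→C = (59, -14, -76).
Normal n = (A→B) × (A→C) = (6280, 2960, 4330).
So ∂z/∂x = −n_x/n_z = −1.45035 and ∂z/∂y = −n_y/n_z = −0.68360.
Intercept c from A: 296 + 117.48 + 367.78 = 781.26.
At (-38, 419): z_contact = 55.1 − 286.4 + 781.26 = 549.9 m.
Depth below ground = 577 − 549.9 = 27 m.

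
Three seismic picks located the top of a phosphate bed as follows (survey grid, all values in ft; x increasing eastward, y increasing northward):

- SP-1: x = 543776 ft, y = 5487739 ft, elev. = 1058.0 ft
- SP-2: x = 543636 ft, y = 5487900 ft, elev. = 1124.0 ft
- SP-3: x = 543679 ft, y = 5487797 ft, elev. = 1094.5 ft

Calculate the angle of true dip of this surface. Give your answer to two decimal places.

17.90°

Two edge vectors: SP-1→SP-2 = (-140, 161, 66), SP-1→SP-3 = (-97, 58, 36.5).
Normal n = (SP-1→SP-2) × (SP-1→SP-3) = (2048.5, -1292, 7497).
So ∂z/∂x = −n_x/n_z = −0.27324 and ∂z/∂y = −n_y/n_z = 0.17234.
Gradient magnitude |∇z| = √(a² + b²) = √(0.07466 + 0.02970) = 0.32305.
True dip = arctan(0.32305) = 17.90°, dipping toward ESE (azimuth ≈ 122°).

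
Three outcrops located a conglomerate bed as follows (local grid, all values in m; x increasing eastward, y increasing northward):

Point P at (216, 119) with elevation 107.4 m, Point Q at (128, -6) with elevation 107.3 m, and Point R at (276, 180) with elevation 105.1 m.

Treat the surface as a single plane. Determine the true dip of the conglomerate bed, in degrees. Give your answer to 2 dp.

Let the plane be z = a·x + b·y + c.
Point Q−Point P: −88a − 125b = −0.1;  Point R−Point P: 60a + 61b = −2.3.
Solving gives a = −0.13771, b = 0.09775.
Gradient magnitude |∇z| = √(a² + b²) = √(0.01896 + 0.00955) = 0.16888.
True dip = arctan(0.16888) = 9.59°, dipping toward SE (azimuth ≈ 125°).

9.59°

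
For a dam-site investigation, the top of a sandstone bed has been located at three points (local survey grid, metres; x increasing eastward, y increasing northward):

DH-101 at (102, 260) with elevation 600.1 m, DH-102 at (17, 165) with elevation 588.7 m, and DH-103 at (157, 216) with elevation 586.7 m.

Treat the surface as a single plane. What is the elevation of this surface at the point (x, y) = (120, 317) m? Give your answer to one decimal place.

609.8 m

Let the plane be z = a·x + b·y + c.
DH-102−DH-101: −85a − 95b = −11.4;  DH-103−DH-101: 55a − 44b = −13.4.
Solving gives a = −0.08605, b = 0.19699.
Then c = 600.1 − a·102 − b·260 = 557.66.
At (120, 317): z = −10.3 + 62.4 + 557.66 = 609.8 m.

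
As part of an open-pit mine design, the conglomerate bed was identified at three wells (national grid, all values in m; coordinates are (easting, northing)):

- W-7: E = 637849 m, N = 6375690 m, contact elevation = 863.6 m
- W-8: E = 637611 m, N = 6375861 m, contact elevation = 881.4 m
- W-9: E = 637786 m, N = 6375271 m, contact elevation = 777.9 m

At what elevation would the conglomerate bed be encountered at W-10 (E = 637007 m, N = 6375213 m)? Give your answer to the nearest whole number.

Let the plane be z = a·E + b·N + c.
W-8−W-7: −238a + 171b = 17.8;  W-9−W-7: −63a − 419b = −85.7.
Solving gives a = 0.06512964, b = 0.19474184.
Then c = 863.6 − a·637849 − b·6375690 = −1282292.90.
At (637007, 6375213): z = 41488.0 + 1241520.7 − 1282292.90 = 715.9 m.

716 m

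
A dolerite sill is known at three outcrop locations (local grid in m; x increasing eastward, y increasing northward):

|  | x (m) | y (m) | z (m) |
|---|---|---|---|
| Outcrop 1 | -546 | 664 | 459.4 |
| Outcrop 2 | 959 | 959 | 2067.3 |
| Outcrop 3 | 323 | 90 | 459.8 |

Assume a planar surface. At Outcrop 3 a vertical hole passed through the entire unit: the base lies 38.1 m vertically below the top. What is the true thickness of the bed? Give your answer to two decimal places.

21.19 m

Two edge vectors: Outcrop 1→Outcrop 2 = (1505, 295, 1607.9), Outcrop 1→Outcrop 3 = (869, -574, 0.4).
Normal n = (Outcrop 1→Outcrop 2) × (Outcrop 1→Outcrop 3) = (923052.6, 1396663.1, -1120225).
So ∂z/∂x = −n_x/n_z = 0.82399 and ∂z/∂y = −n_y/n_z = 1.24677.
|∇z| = √(a²+b²) = 1.49445, so dip δ = arctan(1.49445) = 56.21°.
True thickness = vertical thickness × cos δ = 38.1 × cos 56.21° = 21.19 m.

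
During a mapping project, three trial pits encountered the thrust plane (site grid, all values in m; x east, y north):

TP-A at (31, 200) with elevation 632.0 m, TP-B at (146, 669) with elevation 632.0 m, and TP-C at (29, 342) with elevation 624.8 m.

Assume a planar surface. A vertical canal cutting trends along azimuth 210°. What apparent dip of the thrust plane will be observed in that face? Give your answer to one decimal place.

3.2°

Two edge vectors: TP-A→TP-B = (115, 469, 0), TP-A→TP-C = (-2, 142, -7.2).
Normal n = (TP-A→TP-B) × (TP-A→TP-C) = (-3376.8, 828, 17268).
So ∂z/∂x = −n_x/n_z = 0.19555 and ∂z/∂y = −n_y/n_z = −0.04795.
Unit vector along 210° is (sin 210°, cos 210°) = (-0.5000, -0.8660).
Slope in that direction = a·(-0.5000) + b·(-0.8660) = −0.05625.
Apparent dip = arctan|0.05625| = 3.2° (true dip is 11.4°, so apparent ≤ true as expected).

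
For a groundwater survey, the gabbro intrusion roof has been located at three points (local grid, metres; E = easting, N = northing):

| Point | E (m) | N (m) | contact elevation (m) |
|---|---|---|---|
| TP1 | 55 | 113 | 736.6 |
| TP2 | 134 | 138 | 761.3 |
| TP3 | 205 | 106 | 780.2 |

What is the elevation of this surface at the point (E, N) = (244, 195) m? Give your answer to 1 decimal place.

Let the plane be z = a·E + b·N + c.
TP2−TP1: 79a + 25b = 24.7;  TP3−TP1: 150a − 7b = 43.6.
Solving gives a = 0.29349, b = 0.06056.
Then c = 736.6 − a·55 − b·113 = 713.61.
At (244, 195): z = 71.6 + 11.8 + 713.61 = 797.0 m.

797.0 m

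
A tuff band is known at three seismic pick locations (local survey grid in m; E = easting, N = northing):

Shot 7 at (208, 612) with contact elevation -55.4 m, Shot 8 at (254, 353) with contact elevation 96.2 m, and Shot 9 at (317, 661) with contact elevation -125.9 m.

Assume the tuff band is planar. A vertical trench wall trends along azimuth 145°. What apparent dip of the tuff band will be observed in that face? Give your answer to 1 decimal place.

18.1°

Let the plane be z = a·E + b·N + c.
Shot 8−Shot 7: 46a − 259b = 151.6;  Shot 9−Shot 7: 109a + 49b = −70.5.
Solving gives a = −0.35529, b = −0.64843.
Unit vector along 145° is (sin 145°, cos 145°) = (0.5736, -0.8192).
Slope in that direction = a·(0.5736) + b·(-0.8192) = 0.32738.
Apparent dip = arctan|0.32738| = 18.1° (true dip is 36.5°, so apparent ≤ true as expected).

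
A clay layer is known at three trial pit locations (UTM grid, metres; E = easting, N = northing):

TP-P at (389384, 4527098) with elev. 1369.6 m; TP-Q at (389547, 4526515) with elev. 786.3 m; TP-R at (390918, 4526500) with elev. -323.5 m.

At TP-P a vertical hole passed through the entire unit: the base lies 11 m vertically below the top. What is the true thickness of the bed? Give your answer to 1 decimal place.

7.3 m

Two edge vectors: TP-P→TP-Q = (163, -583, -583.3), TP-P→TP-R = (1534, -598, -1693.1).
Normal n = (TP-P→TP-Q) × (TP-P→TP-R) = (638263.9, -618806.9, 796848).
So ∂z/∂E = −n_x/n_z = −0.80099 and ∂z/∂N = −n_y/n_z = 0.77657.
|∇z| = √(a²+b²) = 1.11563, so dip δ = arctan(1.11563) = 48.13°.
True thickness = vertical thickness × cos δ = 11 × cos 48.13° = 7.3 m.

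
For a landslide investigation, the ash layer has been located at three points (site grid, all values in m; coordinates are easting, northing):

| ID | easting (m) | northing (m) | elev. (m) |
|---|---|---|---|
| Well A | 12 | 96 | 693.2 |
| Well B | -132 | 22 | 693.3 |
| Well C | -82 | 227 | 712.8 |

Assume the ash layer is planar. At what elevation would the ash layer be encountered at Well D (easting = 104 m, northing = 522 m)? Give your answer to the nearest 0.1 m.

Let the plane be z = a·easting + b·northing + c.
Well B−Well A: −144a − 74b = 0.1;  Well C−Well A: −94a + 131b = 19.6.
Solving gives a = −0.05668, b = 0.10895.
Then c = 693.2 − a·12 − b·96 = 683.42.
At (104, 522): z = −5.9 + 56.9 + 683.42 = 734.4 m.

734.4 m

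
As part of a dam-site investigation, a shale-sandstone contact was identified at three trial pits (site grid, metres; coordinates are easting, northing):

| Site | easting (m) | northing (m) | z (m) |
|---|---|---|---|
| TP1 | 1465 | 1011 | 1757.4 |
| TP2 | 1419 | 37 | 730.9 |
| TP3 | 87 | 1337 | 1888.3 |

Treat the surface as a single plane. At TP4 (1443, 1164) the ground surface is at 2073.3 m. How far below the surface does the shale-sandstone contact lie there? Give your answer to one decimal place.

159.1 m

Two edge vectors: TP1→TP2 = (-46, -974, -1026.5), TP1→TP3 = (-1378, 326, 130.9).
Normal n = (TP1→TP2) × (TP1→TP3) = (207142.4, 1420538.4, -1357168).
So ∂z/∂easting = −n_x/n_z = 0.152628 and ∂z/∂northing = −n_y/n_z = 1.046693.
Intercept c from TP1: 1757.4 − 223.60 − 1058.21 = 475.59.
At (1443, 1164): z_contact = 220.24 + 1218.35 + 475.59 = 1914.19 m.
Depth below ground = 2073.3 − 1914.19 = 159.1 m.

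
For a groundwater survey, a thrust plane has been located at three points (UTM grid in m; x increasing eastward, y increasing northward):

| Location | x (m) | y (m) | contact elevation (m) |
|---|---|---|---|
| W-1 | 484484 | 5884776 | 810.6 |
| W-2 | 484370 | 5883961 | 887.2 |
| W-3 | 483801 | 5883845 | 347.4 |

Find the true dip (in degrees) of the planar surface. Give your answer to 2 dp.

45.66°

Let the plane be z = a·x + b·y + c.
W-2−W-1: −114a − 815b = 76.6;  W-3−W-1: −683a − 931b = −463.2.
Solving gives a = 0.99625, b = −0.23334.
Gradient magnitude |∇z| = √(a² + b²) = √(0.99252 + 0.05445) = 1.02321.
True dip = arctan(1.02321) = 45.66°, dipping toward WNW (azimuth ≈ 283°).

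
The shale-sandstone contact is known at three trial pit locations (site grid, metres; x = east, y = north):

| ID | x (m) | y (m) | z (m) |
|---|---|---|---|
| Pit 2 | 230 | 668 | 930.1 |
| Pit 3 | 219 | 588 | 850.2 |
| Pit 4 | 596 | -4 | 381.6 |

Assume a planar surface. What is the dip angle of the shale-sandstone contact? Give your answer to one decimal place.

Two edge vectors: Pit 2→Pit 3 = (-11, -80, -79.9), Pit 2→Pit 4 = (366, -672, -548.5).
Normal n = (Pit 2→Pit 3) × (Pit 2→Pit 4) = (-9812.8, -35276.9, 36672).
So ∂z/∂x = −n_x/n_z = 0.26758 and ∂z/∂y = −n_y/n_z = 0.96196.
Gradient magnitude |∇z| = √(a² + b²) = √(0.07160 + 0.92536) = 0.99848.
True dip = arctan(0.99848) = 45.0°, dipping toward SSW (azimuth ≈ 196°).

45.0°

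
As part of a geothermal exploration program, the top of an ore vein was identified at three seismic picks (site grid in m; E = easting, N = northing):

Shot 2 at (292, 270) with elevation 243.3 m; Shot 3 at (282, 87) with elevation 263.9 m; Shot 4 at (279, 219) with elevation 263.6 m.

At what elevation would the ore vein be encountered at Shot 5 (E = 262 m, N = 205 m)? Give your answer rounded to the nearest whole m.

Two edge vectors: Shot 2→Shot 3 = (-10, -183, 20.6), Shot 2→Shot 4 = (-13, -51, 20.3).
Normal n = (Shot 2→Shot 3) × (Shot 2→Shot 4) = (-2664.3, -64.8, -1869).
So ∂z/∂E = −n_x/n_z = −1.42552 and ∂z/∂N = −n_y/n_z = −0.03467.
Intercept c from Shot 2: 243.3 + 416.25 + 9.36 = 668.91.
At (262, 205): z = −373.5 − 7.1 + 668.91 = 288.3 m.

288 m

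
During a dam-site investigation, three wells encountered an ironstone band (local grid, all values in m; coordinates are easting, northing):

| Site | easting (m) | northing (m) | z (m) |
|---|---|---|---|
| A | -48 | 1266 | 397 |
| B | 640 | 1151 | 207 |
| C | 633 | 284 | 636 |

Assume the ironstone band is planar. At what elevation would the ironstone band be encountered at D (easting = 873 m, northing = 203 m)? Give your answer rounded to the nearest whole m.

Let the plane be z = a·easting + b·northing + c.
B−A: 688a − 115b = −190;  C−A: 681a − 982b = 239.
Solving gives a = −0.35839, b = −0.49192.
Then c = 397 − a·-48 − b·1266 = 1002.56.
At (873, 203): z = −312.9 − 99.9 + 1002.56 = 589.8 m.

590 m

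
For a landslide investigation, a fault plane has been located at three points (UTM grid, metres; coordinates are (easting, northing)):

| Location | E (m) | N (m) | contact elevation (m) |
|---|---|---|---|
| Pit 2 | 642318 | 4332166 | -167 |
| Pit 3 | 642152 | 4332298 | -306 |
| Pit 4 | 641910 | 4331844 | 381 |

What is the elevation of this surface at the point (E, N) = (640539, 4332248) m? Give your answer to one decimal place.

Two edge vectors: Pit 2→Pit 3 = (-166, 132, -139), Pit 2→Pit 4 = (-408, -322, 548).
Normal n = (Pit 2→Pit 3) × (Pit 2→Pit 4) = (27578, 147680, 107308).
So ∂z/∂E = −n_x/n_z = −0.256998546 and ∂z/∂N = −n_y/n_z = −1.376225445.
Intercept c from Pit 2: -167 + 165074.79 + 5962037.08 = 6126944.87.
At (640539, 4332248): z = −164617.6 − 5962149.9 + 6126944.87 = 177.3 m.

177.3 m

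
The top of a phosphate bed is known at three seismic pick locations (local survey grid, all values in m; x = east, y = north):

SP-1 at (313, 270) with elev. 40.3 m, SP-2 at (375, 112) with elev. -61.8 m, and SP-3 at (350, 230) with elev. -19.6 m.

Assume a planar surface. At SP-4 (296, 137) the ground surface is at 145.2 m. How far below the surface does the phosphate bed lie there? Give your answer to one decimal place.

Let the plane be z = a·x + b·y + c.
SP-2−SP-1: 62a − 158b = −102.1;  SP-3−SP-1: 37a − 40b = −59.9.
Solving gives a = −1.59840, b = 0.01898.
Then c = 40.3 − a·313 − b·270 = 535.47.
At (296, 137): z_contact = −473.13 + 2.60 + 535.47 = 64.95 m.
Depth below ground = 145.2 − 64.95 = 80.3 m.

80.3 m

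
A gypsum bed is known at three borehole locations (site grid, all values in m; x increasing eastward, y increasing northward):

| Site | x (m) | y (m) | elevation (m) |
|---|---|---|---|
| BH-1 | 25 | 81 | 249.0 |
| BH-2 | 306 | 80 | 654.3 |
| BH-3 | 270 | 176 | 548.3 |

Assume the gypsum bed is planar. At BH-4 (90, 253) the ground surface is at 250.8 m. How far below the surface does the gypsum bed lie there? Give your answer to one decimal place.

Two edge vectors: BH-1→BH-2 = (281, -1, 405.3), BH-1→BH-3 = (245, 95, 299.3).
Normal n = (BH-1→BH-2) × (BH-1→BH-3) = (-38802.8, 15195.2, 26940).
So ∂z/∂x = −n_x/n_z = 1.44034 and ∂z/∂y = −n_y/n_z = −0.56404.
Intercept c from BH-1: 249 − 36.01 + 45.69 = 258.68.
At (90, 253): z_contact = 129.63 − 142.70 + 258.68 = 245.61 m.
Depth below ground = 250.8 − 245.61 = 5.2 m.

5.2 m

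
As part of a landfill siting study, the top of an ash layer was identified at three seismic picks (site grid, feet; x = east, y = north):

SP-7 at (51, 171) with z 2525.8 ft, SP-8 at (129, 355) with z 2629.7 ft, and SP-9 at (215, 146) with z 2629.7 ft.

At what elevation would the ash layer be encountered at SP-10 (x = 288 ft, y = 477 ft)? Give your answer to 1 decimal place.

Two edge vectors: SP-7→SP-8 = (78, 184, 103.9), SP-7→SP-9 = (164, -25, 103.9).
Normal n = (SP-7→SP-8) × (SP-7→SP-9) = (21715.1, 8935.4, -32126).
So ∂z/∂x = −n_x/n_z = 0.67594 and ∂z/∂y = −n_y/n_z = 0.27814.
Intercept c from SP-7: 2525.8 − 34.47 − 47.56 = 2443.77.
At (288, 477): z = 194.7 + 132.7 + 2443.77 = 2771.1 ft.

2771.1 ft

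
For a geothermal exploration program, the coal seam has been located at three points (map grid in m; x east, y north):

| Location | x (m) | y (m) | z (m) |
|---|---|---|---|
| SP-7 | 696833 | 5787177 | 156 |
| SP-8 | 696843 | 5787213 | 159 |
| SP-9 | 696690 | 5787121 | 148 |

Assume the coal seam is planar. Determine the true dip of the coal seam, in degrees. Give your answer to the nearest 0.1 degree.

Let the plane be z = a·x + b·y + c.
SP-8−SP-7: 10a + 36b = 3;  SP-9−SP-7: −143a − 56b = −8.
Solving gives a = 0.02616, b = 0.07607.
Gradient magnitude |∇z| = √(a² + b²) = √(0.00068 + 0.00579) = 0.08044.
True dip = arctan(0.08044) = 4.6°, dipping toward SSW (azimuth ≈ 199°).

4.6°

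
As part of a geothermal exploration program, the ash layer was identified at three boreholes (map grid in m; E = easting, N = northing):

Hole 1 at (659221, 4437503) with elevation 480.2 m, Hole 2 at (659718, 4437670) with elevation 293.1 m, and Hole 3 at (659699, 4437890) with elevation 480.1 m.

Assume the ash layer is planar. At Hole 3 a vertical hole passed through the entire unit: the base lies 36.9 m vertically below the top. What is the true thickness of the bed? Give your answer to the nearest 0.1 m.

Let the plane be z = a·E + b·N + c.
Hole 2−Hole 1: 497a + 167b = −187.1;  Hole 3−Hole 1: 478a + 387b = −0.1.
Solving gives a = −0.64340, b = 0.79443.
|∇z| = √(a²+b²) = 1.02230, so dip δ = arctan(1.02230) = 45.63°.
True thickness = vertical thickness × cos δ = 36.9 × cos 45.63° = 25.8 m.

25.8 m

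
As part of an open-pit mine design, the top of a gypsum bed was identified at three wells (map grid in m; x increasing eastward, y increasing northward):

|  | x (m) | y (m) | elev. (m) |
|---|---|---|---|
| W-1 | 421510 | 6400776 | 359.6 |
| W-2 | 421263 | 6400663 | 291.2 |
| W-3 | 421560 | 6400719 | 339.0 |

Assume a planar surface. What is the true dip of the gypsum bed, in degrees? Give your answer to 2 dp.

Two edge vectors: W-1→W-2 = (-247, -113, -68.4), W-1→W-3 = (50, -57, -20.6).
Normal n = (W-1→W-2) × (W-1→W-3) = (-1571, -8508.2, 19729).
So ∂z/∂x = −n_x/n_z = 0.07963 and ∂z/∂y = −n_y/n_z = 0.43125.
Gradient magnitude |∇z| = √(a² + b²) = √(0.00634 + 0.18598) = 0.43854.
True dip = arctan(0.43854) = 23.68°, dipping toward S (azimuth ≈ 190°).

23.68°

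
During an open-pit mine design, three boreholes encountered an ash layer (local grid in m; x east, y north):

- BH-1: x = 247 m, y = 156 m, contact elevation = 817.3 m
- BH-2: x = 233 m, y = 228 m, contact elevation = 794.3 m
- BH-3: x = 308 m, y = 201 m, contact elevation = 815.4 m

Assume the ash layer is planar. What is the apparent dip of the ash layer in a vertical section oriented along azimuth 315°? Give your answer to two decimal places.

Two edge vectors: BH-1→BH-2 = (-14, 72, -23), BH-1→BH-3 = (61, 45, -1.9).
Normal n = (BH-1→BH-2) × (BH-1→BH-3) = (898.2, -1429.6, -5022).
So ∂z/∂x = −n_x/n_z = 0.17885 and ∂z/∂y = −n_y/n_z = −0.28467.
Unit vector along 315° is (sin 315°, cos 315°) = (-0.7071, 0.7071).
Slope in that direction = a·(-0.7071) + b·(0.7071) = −0.32776.
Apparent dip = arctan|0.32776| = 18.15° (true dip is 18.6°, so apparent ≤ true as expected).

18.15°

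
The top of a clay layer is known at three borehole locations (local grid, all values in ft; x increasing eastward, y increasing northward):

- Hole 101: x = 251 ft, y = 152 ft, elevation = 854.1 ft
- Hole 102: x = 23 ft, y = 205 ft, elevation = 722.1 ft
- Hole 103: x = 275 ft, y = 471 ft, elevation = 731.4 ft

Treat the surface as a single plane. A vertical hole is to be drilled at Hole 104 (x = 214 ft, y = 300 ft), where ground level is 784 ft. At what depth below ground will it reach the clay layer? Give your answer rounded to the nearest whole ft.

Let the plane be z = a·x + b·y + c.
Hole 102−Hole 101: −228a + 53b = −132;  Hole 103−Hole 101: 24a + 319b = −122.7.
Solving gives a = 0.48112, b = −0.42084.
Then c = 854.1 − a·251 − b·152 = 797.31.
At (214, 300): z_contact = 103.0 − 126.3 + 797.31 = 774.0 ft.
Depth below ground = 784 − 774.0 = 10 ft.

10 ft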